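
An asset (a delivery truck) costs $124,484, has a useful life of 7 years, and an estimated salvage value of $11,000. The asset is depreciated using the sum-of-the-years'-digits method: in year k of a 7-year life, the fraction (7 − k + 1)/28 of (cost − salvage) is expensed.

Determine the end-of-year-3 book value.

$51,530

Depreciable base = $124,484 − $11,000 = $113,484.
Sum of the years' digits = 7+6+5+4+3+2+1 = 28.
Year 1: $113,484 × 7/28 = $28,371. Book value $96,113.
Year 2: $113,484 × 6/28 = $24,318. Book value $71,795.
Year 3: $113,484 × 5/28 = $20,265. Book value $51,530.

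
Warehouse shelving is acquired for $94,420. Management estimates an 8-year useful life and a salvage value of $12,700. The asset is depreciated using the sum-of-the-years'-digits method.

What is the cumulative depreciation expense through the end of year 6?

Depreciable base = $94,420 − $12,700 = $81,720.
Sum of the years' digits = 8+7+6+5+4+3+2+1 = 36.
Year 1: $81,720 × 8/36 = $18,160. Book value $76,260.
Year 2: $81,720 × 7/36 = $15,890. Book value $60,370.
Year 3: $81,720 × 6/36 = $13,620. Book value $46,750.
Year 4: $81,720 × 5/36 = $11,350. Book value $35,400.
Year 5: $81,720 × 4/36 = $9,080. Book value $26,320.
Year 6: $81,720 × 3/36 = $6,810. Book value $19,510.
Accumulated through year 6 = $94,420 − $19,510 = $74,910.

$74,910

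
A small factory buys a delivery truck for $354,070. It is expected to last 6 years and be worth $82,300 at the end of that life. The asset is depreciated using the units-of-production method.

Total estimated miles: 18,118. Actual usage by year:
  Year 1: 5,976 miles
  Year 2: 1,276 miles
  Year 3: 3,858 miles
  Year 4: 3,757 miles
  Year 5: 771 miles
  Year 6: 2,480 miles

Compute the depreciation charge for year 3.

$57,870

Depreciable base = $354,070 − $82,300 = $271,770.
Rate = $271,770 / 18,118 miles = $15 per mile.
Year 1: 5,976 × $15 = $89,640. Book value $264,430.
Year 2: 1,276 × $15 = $19,140. Book value $245,290.
Year 3: 3,858 × $15 = $57,870. Book value $187,420.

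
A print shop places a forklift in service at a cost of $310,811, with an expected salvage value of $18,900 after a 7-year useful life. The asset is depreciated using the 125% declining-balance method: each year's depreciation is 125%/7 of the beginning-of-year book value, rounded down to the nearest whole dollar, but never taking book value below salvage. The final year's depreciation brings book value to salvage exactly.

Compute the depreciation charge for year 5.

Depreciable base = $310,811 − $18,900 = $291,911.
Year 1: ⌊$310,811 × 125%/7⌋ = $55,501. Book value $255,310.
Year 2: ⌊$255,310 × 125%/7⌋ = $45,591. Book value $209,719.
Year 3: ⌊$209,719 × 125%/7⌋ = $37,449. Book value $172,270.
Year 4: ⌊$172,270 × 125%/7⌋ = $30,762. Book value $141,508.
Year 5: ⌊$141,508 × 125%/7⌋ = $25,269. Book value $116,239.

$25,269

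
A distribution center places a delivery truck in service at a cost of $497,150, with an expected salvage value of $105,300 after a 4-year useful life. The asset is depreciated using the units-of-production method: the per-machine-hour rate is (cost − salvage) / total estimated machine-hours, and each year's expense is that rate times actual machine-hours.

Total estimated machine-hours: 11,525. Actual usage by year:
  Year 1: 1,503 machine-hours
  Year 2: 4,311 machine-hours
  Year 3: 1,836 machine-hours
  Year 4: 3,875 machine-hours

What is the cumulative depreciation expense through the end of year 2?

Depreciable base = $497,150 − $105,300 = $391,850.
Rate = $391,850 / 11,525 machine-hours = $34 per machine-hour.
Year 1: 1,503 × $34 = $51,102. Book value $446,048.
Year 2: 4,311 × $34 = $146,574. Book value $299,474.
Accumulated through year 2 = $497,150 − $299,474 = $197,676.

$197,676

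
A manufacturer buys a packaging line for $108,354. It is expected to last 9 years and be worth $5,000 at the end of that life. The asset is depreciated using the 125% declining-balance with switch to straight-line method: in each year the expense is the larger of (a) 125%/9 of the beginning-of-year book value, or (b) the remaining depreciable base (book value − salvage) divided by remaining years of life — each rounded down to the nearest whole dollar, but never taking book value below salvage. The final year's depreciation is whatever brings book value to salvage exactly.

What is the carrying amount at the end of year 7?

$26,396

Depreciable base = $108,354 − $5,000 = $103,354.
Year 1: DB = ⌊$108,354 × 125%/9⌋ = $15,049; SL = ⌊$103,354/9⌋ = $11,483 → take DB $15,049. Book value $93,305.
Year 2: DB = ⌊$93,305 × 125%/9⌋ = $12,959; SL = ⌊$88,305/8⌋ = $11,038 → take DB $12,959. Book value $80,346.
Year 3: DB = ⌊$80,346 × 125%/9⌋ = $11,159; SL = ⌊$75,346/7⌋ = $10,763 → take DB $11,159. Book value $69,187.
Year 4: DB = ⌊$69,187 × 125%/9⌋ = $9,609; SL = ⌊$64,187/6⌋ = $10,697 → take SL $10,697. Book value $58,490.
Year 5: DB = ⌊$58,490 × 125%/9⌋ = $8,123; SL = ⌊$53,490/5⌋ = $10,698 → take SL $10,698. Book value $47,792.
Year 6: DB = ⌊$47,792 × 125%/9⌋ = $6,637; SL = ⌊$42,792/4⌋ = $10,698 → take SL $10,698. Book value $37,094.
Year 7: DB = ⌊$37,094 × 125%/9⌋ = $5,151; SL = ⌊$32,094/3⌋ = $10,698 → take SL $10,698. Book value $26,396.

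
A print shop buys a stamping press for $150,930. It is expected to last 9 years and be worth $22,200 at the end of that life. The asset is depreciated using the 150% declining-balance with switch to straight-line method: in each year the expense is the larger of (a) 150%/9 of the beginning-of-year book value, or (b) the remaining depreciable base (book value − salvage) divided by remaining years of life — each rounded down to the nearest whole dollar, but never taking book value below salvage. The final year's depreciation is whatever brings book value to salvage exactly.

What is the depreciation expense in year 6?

$10,109

Depreciable base = $150,930 − $22,200 = $128,730.
Year 1: DB = ⌊$150,930 × 150%/9⌋ = $25,155; SL = ⌊$128,730/9⌋ = $14,303 → take DB $25,155. Book value $125,775.
Year 2: DB = ⌊$125,775 × 150%/9⌋ = $20,962; SL = ⌊$103,575/8⌋ = $12,946 → take DB $20,962. Book value $104,813.
Year 3: DB = ⌊$104,813 × 150%/9⌋ = $17,468; SL = ⌊$82,613/7⌋ = $11,801 → take DB $17,468. Book value $87,345.
Year 4: DB = ⌊$87,345 × 150%/9⌋ = $14,557; SL = ⌊$65,145/6⌋ = $10,857 → take DB $14,557. Book value $72,788.
Year 5: DB = ⌊$72,788 × 150%/9⌋ = $12,131; SL = ⌊$50,588/5⌋ = $10,117 → take DB $12,131. Book value $60,657.
Year 6: DB = ⌊$60,657 × 150%/9⌋ = $10,109; SL = ⌊$38,457/4⌋ = $9,614 → take DB $10,109. Book value $50,548.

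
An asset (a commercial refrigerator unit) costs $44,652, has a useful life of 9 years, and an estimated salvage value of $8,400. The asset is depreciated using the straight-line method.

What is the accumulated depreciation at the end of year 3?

$12,084

Depreciable base = $44,652 − $8,400 = $36,252.
Annual expense = $36,252 / 9 = $4,028.
End of year 1: book value $40,624.
End of year 2: book value $36,596.
End of year 3: book value $32,568.
Accumulated through year 3 = $44,652 − $32,568 = $12,084.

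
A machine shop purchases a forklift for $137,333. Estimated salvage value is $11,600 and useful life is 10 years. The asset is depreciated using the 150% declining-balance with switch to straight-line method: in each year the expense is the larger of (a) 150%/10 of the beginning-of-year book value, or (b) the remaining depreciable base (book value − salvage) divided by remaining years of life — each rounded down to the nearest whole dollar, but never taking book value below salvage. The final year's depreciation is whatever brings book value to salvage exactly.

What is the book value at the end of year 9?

Depreciable base = $137,333 − $11,600 = $125,733.
Year 1: DB = ⌊$137,333 × 150%/10⌋ = $20,599; SL = ⌊$125,733/10⌋ = $12,573 → take DB $20,599. Book value $116,734.
Year 2: DB = ⌊$116,734 × 150%/10⌋ = $17,510; SL = ⌊$105,134/9⌋ = $11,681 → take DB $17,510. Book value $99,224.
Year 3: DB = ⌊$99,224 × 150%/10⌋ = $14,883; SL = ⌊$87,624/8⌋ = $10,953 → take DB $14,883. Book value $84,341.
Year 4: DB = ⌊$84,341 × 150%/10⌋ = $12,651; SL = ⌊$72,741/7⌋ = $10,391 → take DB $12,651. Book value $71,690.
Year 5: DB = ⌊$71,690 × 150%/10⌋ = $10,753; SL = ⌊$60,090/6⌋ = $10,015 → take DB $10,753. Book value $60,937.
Year 6: DB = ⌊$60,937 × 150%/10⌋ = $9,140; SL = ⌊$49,337/5⌋ = $9,867 → take SL $9,867. Book value $51,070.
Year 7: DB = ⌊$51,070 × 150%/10⌋ = $7,660; SL = ⌊$39,470/4⌋ = $9,867 → take SL $9,867. Book value $41,203.
Year 8: DB = ⌊$41,203 × 150%/10⌋ = $6,180; SL = ⌊$29,603/3⌋ = $9,867 → take SL $9,867. Book value $31,336.
Year 9: DB = ⌊$31,336 × 150%/10⌋ = $4,700; SL = ⌊$19,736/2⌋ = $9,868 → take SL $9,868. Book value $21,468.

$21,468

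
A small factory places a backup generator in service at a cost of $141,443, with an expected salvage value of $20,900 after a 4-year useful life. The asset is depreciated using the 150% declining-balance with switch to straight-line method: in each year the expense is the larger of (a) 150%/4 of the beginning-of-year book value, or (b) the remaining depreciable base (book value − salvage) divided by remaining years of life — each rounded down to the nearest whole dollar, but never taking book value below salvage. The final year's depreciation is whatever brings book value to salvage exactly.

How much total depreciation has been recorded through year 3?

Depreciable base = $141,443 − $20,900 = $120,543.
Year 1: DB = ⌊$141,443 × 150%/4⌋ = $53,041; SL = ⌊$120,543/4⌋ = $30,135 → take DB $53,041. Book value $88,402.
Year 2: DB = ⌊$88,402 × 150%/4⌋ = $33,150; SL = ⌊$67,502/3⌋ = $22,500 → take DB $33,150. Book value $55,252.
Year 3: DB = ⌊$55,252 × 150%/4⌋ = $20,719; SL = ⌊$34,352/2⌋ = $17,176 → take DB $20,719. Book value $34,533.
Accumulated through year 3 = $141,443 − $34,533 = $106,910.

$106,910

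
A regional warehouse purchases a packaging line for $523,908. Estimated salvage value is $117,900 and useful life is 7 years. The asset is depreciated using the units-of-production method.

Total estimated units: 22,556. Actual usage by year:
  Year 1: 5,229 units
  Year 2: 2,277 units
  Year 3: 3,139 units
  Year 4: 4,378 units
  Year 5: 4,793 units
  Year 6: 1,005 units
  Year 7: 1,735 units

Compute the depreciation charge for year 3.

$56,502

Depreciable base = $523,908 − $117,900 = $406,008.
Rate = $406,008 / 22,556 units = $18 per unit.
Year 1: 5,229 × $18 = $94,122. Book value $429,786.
Year 2: 2,277 × $18 = $40,986. Book value $388,800.
Year 3: 3,139 × $18 = $56,502. Book value $332,298.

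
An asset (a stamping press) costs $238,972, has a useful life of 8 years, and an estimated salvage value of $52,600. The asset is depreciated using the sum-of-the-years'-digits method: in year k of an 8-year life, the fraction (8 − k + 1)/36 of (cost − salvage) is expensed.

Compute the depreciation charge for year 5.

Depreciable base = $238,972 − $52,600 = $186,372.
Sum of the years' digits = 8+7+6+5+4+3+2+1 = 36.
Year 1: $186,372 × 8/36 = $41,416. Book value $197,556.
Year 2: $186,372 × 7/36 = $36,239. Book value $161,317.
Year 3: $186,372 × 6/36 = $31,062. Book value $130,255.
Year 4: $186,372 × 5/36 = $25,885. Book value $104,370.
Year 5: $186,372 × 4/36 = $20,708. Book value $83,662.

$20,708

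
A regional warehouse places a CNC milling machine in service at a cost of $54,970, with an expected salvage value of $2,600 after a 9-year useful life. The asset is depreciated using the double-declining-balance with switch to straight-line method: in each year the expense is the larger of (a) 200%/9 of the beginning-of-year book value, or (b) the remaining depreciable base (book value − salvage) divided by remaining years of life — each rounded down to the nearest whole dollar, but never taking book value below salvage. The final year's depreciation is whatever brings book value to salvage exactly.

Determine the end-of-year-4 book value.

$20,118

Depreciable base = $54,970 − $2,600 = $52,370.
Year 1: DB = ⌊$54,970 × 200%/9⌋ = $12,215; SL = ⌊$52,370/9⌋ = $5,818 → take DB $12,215. Book value $42,755.
Year 2: DB = ⌊$42,755 × 200%/9⌋ = $9,501; SL = ⌊$40,155/8⌋ = $5,019 → take DB $9,501. Book value $33,254.
Year 3: DB = ⌊$33,254 × 200%/9⌋ = $7,389; SL = ⌊$30,654/7⌋ = $4,379 → take DB $7,389. Book value $25,865.
Year 4: DB = ⌊$25,865 × 200%/9⌋ = $5,747; SL = ⌊$23,265/6⌋ = $3,877 → take DB $5,747. Book value $20,118.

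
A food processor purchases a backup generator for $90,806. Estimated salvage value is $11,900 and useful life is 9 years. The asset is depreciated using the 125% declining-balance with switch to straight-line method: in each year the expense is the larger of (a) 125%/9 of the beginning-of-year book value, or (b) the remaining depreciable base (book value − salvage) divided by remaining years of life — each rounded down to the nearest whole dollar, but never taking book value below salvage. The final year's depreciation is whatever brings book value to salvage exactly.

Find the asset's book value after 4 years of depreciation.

Depreciable base = $90,806 − $11,900 = $78,906.
Year 1: DB = ⌊$90,806 × 125%/9⌋ = $12,611; SL = ⌊$78,906/9⌋ = $8,767 → take DB $12,611. Book value $78,195.
Year 2: DB = ⌊$78,195 × 125%/9⌋ = $10,860; SL = ⌊$66,295/8⌋ = $8,286 → take DB $10,860. Book value $67,335.
Year 3: DB = ⌊$67,335 × 125%/9⌋ = $9,352; SL = ⌊$55,435/7⌋ = $7,919 → take DB $9,352. Book value $57,983.
Year 4: DB = ⌊$57,983 × 125%/9⌋ = $8,053; SL = ⌊$46,083/6⌋ = $7,680 → take DB $8,053. Book value $49,930.

$49,930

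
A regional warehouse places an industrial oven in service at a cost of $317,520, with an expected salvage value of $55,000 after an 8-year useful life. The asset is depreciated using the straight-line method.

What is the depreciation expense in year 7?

Depreciable base = $317,520 − $55,000 = $262,520.
Annual expense = $262,520 / 8 = $32,815.

$32,815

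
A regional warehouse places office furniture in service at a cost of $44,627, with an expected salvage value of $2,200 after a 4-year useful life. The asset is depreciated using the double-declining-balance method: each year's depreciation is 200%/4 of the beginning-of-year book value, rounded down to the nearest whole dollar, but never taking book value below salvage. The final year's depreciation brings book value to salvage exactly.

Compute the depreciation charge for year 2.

$11,157

Depreciable base = $44,627 − $2,200 = $42,427.
Year 1: ⌊$44,627 × 200%/4⌋ = $22,313. Book value $22,314.
Year 2: ⌊$22,314 × 200%/4⌋ = $11,157. Book value $11,157.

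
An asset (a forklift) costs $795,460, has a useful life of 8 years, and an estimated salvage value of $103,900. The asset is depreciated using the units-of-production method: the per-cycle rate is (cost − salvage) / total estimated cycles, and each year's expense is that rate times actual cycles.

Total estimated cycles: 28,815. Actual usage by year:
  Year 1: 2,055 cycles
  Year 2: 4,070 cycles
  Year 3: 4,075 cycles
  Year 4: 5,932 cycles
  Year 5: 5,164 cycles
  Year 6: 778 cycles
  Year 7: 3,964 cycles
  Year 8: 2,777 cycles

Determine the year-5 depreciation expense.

Depreciable base = $795,460 − $103,900 = $691,560.
Rate = $691,560 / 28,815 cycles = $24 per cycle.
Year 1: 2,055 × $24 = $49,320. Book value $746,140.
Year 2: 4,070 × $24 = $97,680. Book value $648,460.
Year 3: 4,075 × $24 = $97,800. Book value $550,660.
Year 4: 5,932 × $24 = $142,368. Book value $408,292.
Year 5: 5,164 × $24 = $123,936. Book value $284,356.

$123,936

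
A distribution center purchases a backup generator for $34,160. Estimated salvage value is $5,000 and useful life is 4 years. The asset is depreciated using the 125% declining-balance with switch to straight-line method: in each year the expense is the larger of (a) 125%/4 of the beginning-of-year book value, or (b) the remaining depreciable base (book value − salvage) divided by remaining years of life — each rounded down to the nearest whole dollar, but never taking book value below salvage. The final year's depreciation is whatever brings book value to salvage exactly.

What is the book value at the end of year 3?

Depreciable base = $34,160 − $5,000 = $29,160.
Year 1: DB = ⌊$34,160 × 125%/4⌋ = $10,675; SL = ⌊$29,160/4⌋ = $7,290 → take DB $10,675. Book value $23,485.
Year 2: DB = ⌊$23,485 × 125%/4⌋ = $7,339; SL = ⌊$18,485/3⌋ = $6,161 → take DB $7,339. Book value $16,146.
Year 3: DB = ⌊$16,146 × 125%/4⌋ = $5,045; SL = ⌊$11,146/2⌋ = $5,573 → take SL $5,573. Book value $10,573.

$10,573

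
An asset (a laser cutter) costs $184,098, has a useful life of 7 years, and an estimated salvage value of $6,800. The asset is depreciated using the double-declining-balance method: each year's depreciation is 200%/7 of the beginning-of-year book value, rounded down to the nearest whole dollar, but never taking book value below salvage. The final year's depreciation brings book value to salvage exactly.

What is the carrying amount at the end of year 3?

$67,092

Depreciable base = $184,098 − $6,800 = $177,298.
Year 1: ⌊$184,098 × 200%/7⌋ = $52,599. Book value $131,499.
Year 2: ⌊$131,499 × 200%/7⌋ = $37,571. Book value $93,928.
Year 3: ⌊$93,928 × 200%/7⌋ = $26,836. Book value $67,092.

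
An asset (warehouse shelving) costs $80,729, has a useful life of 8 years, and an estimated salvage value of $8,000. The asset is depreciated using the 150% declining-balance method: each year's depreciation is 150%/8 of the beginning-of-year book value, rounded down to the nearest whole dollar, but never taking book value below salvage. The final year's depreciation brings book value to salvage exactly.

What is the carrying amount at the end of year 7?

$18,872

Depreciable base = $80,729 − $8,000 = $72,729.
Year 1: ⌊$80,729 × 150%/8⌋ = $15,136. Book value $65,593.
Year 2: ⌊$65,593 × 150%/8⌋ = $12,298. Book value $53,295.
Year 3: ⌊$53,295 × 150%/8⌋ = $9,992. Book value $43,303.
Year 4: ⌊$43,303 × 150%/8⌋ = $8,119. Book value $35,184.
Year 5: ⌊$35,184 × 150%/8⌋ = $6,597. Book value $28,587.
Year 6: ⌊$28,587 × 150%/8⌋ = $5,360. Book value $23,227.
Year 7: ⌊$23,227 × 150%/8⌋ = $4,355. Book value $18,872.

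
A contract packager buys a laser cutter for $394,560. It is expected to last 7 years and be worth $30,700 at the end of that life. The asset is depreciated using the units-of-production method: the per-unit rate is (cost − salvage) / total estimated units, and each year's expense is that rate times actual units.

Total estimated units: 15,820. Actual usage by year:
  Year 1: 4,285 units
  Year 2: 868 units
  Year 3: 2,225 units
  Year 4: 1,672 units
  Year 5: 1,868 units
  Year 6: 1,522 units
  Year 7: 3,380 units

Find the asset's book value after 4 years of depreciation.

Depreciable base = $394,560 − $30,700 = $363,860.
Rate = $363,860 / 15,820 units = $23 per unit.
Year 1: 4,285 × $23 = $98,555. Book value $296,005.
Year 2: 868 × $23 = $19,964. Book value $276,041.
Year 3: 2,225 × $23 = $51,175. Book value $224,866.
Year 4: 1,672 × $23 = $38,456. Book value $186,410.

$186,410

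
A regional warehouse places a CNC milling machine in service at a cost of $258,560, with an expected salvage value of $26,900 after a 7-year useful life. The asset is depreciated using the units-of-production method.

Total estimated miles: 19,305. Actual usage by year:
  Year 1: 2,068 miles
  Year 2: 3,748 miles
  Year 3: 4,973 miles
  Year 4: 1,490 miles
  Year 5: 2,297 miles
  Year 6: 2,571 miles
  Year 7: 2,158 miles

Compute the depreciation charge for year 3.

Depreciable base = $258,560 − $26,900 = $231,660.
Rate = $231,660 / 19,305 miles = $12 per mile.
Year 1: 2,068 × $12 = $24,816. Book value $233,744.
Year 2: 3,748 × $12 = $44,976. Book value $188,768.
Year 3: 4,973 × $12 = $59,676. Book value $129,092.

$59,676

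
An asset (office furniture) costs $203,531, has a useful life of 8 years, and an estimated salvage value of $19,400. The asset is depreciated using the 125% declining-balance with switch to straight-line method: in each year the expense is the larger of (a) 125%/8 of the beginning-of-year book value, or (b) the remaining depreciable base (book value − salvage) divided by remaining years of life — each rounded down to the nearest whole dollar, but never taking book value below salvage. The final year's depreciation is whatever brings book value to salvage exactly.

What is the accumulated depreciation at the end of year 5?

$122,415

Depreciable base = $203,531 − $19,400 = $184,131.
Year 1: DB = ⌊$203,531 × 125%/8⌋ = $31,801; SL = ⌊$184,131/8⌋ = $23,016 → take DB $31,801. Book value $171,730.
Year 2: DB = ⌊$171,730 × 125%/8⌋ = $26,832; SL = ⌊$152,330/7⌋ = $21,761 → take DB $26,832. Book value $144,898.
Year 3: DB = ⌊$144,898 × 125%/8⌋ = $22,640; SL = ⌊$125,498/6⌋ = $20,916 → take DB $22,640. Book value $122,258.
Year 4: DB = ⌊$122,258 × 125%/8⌋ = $19,102; SL = ⌊$102,858/5⌋ = $20,571 → take SL $20,571. Book value $101,687.
Year 5: DB = ⌊$101,687 × 125%/8⌋ = $15,888; SL = ⌊$82,287/4⌋ = $20,571 → take SL $20,571. Book value $81,116.
Accumulated through year 5 = $203,531 − $81,116 = $122,415.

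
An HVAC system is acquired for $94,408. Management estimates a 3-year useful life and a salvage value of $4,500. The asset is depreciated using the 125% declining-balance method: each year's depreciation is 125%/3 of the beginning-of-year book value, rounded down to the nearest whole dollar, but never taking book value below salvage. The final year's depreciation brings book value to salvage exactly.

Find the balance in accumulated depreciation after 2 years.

$62,282

Depreciable base = $94,408 − $4,500 = $89,908.
Year 1: ⌊$94,408 × 125%/3⌋ = $39,336. Book value $55,072.
Year 2: ⌊$55,072 × 125%/3⌋ = $22,946. Book value $32,126.
Accumulated through year 2 = $94,408 − $32,126 = $62,282.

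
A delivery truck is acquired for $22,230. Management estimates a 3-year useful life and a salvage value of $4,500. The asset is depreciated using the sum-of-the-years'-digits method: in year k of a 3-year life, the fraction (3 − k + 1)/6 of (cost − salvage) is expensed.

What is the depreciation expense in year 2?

Depreciable base = $22,230 − $4,500 = $17,730.
Sum of the years' digits = 3+2+1 = 6.
Year 1: $17,730 × 3/6 = $8,865. Book value $13,365.
Year 2: $17,730 × 2/6 = $5,910. Book value $7,455.

$5,910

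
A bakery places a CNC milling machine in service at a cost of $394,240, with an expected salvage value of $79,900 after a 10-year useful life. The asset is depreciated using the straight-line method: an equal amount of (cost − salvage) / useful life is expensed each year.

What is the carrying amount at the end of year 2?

$331,372

Depreciable base = $394,240 − $79,900 = $314,340.
Annual expense = $314,340 / 10 = $31,434.
End of year 1: book value $362,806.
End of year 2: book value $331,372.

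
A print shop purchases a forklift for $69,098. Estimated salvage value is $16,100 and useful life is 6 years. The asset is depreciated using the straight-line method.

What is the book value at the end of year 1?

Depreciable base = $69,098 − $16,100 = $52,998.
Annual expense = $52,998 / 6 = $8,833.
End of year 1: book value $60,265.

$60,265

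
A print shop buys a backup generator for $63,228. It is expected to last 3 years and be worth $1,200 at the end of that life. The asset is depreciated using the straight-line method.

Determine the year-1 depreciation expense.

Depreciable base = $63,228 − $1,200 = $62,028.
Annual expense = $62,028 / 3 = $20,676.

$20,676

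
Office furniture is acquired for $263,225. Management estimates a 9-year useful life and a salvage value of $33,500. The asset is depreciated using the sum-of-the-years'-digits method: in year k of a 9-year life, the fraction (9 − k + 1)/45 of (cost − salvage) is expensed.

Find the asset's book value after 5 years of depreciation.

$84,550

Depreciable base = $263,225 − $33,500 = $229,725.
Sum of the years' digits = 9+8+7+6+5+4+3+2+1 = 45.
Year 1: $229,725 × 9/45 = $45,945. Book value $217,280.
Year 2: $229,725 × 8/45 = $40,840. Book value $176,440.
Year 3: $229,725 × 7/45 = $35,735. Book value $140,705.
Year 4: $229,725 × 6/45 = $30,630. Book value $110,075.
Year 5: $229,725 × 5/45 = $25,525. Book value $84,550.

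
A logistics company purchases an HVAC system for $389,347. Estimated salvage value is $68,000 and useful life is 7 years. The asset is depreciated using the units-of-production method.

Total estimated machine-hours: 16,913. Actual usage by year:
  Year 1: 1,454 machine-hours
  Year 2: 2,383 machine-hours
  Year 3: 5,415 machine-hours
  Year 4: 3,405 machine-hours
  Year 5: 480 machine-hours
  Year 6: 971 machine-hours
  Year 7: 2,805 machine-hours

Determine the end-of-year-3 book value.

Depreciable base = $389,347 − $68,000 = $321,347.
Rate = $321,347 / 16,913 machine-hours = $19 per machine-hour.
Year 1: 1,454 × $19 = $27,626. Book value $361,721.
Year 2: 2,383 × $19 = $45,277. Book value $316,444.
Year 3: 5,415 × $19 = $102,885. Book value $213,559.

$213,559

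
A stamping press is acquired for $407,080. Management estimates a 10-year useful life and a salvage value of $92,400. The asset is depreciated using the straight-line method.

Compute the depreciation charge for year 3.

$31,468

Depreciable base = $407,080 − $92,400 = $314,680.
Annual expense = $314,680 / 10 = $31,468.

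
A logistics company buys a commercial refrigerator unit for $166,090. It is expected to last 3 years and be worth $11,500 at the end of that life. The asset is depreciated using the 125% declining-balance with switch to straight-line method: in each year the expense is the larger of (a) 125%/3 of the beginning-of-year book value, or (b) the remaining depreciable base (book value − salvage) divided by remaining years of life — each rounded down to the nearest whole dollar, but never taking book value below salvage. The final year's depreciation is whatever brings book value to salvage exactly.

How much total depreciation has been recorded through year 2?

$111,897

Depreciable base = $166,090 − $11,500 = $154,590.
Year 1: DB = ⌊$166,090 × 125%/3⌋ = $69,204; SL = ⌊$154,590/3⌋ = $51,530 → take DB $69,204. Book value $96,886.
Year 2: DB = ⌊$96,886 × 125%/3⌋ = $40,369; SL = ⌊$85,386/2⌋ = $42,693 → take SL $42,693. Book value $54,193.
Accumulated through year 2 = $166,090 − $54,193 = $111,897.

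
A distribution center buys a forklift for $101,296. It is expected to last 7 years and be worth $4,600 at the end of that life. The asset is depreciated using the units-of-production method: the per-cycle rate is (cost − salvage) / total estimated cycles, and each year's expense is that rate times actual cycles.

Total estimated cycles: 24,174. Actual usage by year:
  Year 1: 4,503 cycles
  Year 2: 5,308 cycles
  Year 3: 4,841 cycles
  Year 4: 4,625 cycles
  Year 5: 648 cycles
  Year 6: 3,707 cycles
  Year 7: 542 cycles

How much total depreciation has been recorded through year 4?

Depreciable base = $101,296 − $4,600 = $96,696.
Rate = $96,696 / 24,174 cycles = $4 per cycle.
Year 1: 4,503 × $4 = $18,012. Book value $83,284.
Year 2: 5,308 × $4 = $21,232. Book value $62,052.
Year 3: 4,841 × $4 = $19,364. Book value $42,688.
Year 4: 4,625 × $4 = $18,500. Book value $24,188.
Accumulated through year 4 = $101,296 − $24,188 = $77,108.

$77,108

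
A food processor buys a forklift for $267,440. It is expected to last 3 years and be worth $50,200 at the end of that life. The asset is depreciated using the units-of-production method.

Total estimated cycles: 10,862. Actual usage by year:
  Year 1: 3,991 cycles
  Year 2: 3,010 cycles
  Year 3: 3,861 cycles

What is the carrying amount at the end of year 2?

$127,420

Depreciable base = $267,440 − $50,200 = $217,240.
Rate = $217,240 / 10,862 cycles = $20 per cycle.
Year 1: 3,991 × $20 = $79,820. Book value $187,620.
Year 2: 3,010 × $20 = $60,200. Book value $127,420.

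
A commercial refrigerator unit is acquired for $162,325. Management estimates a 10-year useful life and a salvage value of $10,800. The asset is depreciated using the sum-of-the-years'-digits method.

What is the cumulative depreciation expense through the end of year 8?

Depreciable base = $162,325 − $10,800 = $151,525.
Sum of the years' digits = 10+9+8+7+6+5+4+3+2+1 = 55.
Year 1: $151,525 × 10/55 = $27,550. Book value $134,775.
Year 2: $151,525 × 9/55 = $24,795. Book value $109,980.
Year 3: $151,525 × 8/55 = $22,040. Book value $87,940.
Year 4: $151,525 × 7/55 = $19,285. Book value $68,655.
Year 5: $151,525 × 6/55 = $16,530. Book value $52,125.
Year 6: $151,525 × 5/55 = $13,775. Book value $38,350.
Year 7: $151,525 × 4/55 = $11,020. Book value $27,330.
Year 8: $151,525 × 3/55 = $8,265. Book value $19,065.
Accumulated through year 8 = $162,325 − $19,065 = $143,260.

$143,260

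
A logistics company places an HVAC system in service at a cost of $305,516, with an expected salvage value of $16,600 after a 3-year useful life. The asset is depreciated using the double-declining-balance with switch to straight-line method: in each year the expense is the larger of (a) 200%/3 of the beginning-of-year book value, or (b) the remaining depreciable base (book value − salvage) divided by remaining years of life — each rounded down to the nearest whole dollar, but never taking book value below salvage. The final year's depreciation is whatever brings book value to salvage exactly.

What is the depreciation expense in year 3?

Depreciable base = $305,516 − $16,600 = $288,916.
Year 1: DB = ⌊$305,516 × 200%/3⌋ = $203,677; SL = ⌊$288,916/3⌋ = $96,305 → take DB $203,677. Book value $101,839.
Year 2: DB = ⌊$101,839 × 200%/3⌋ = $67,892; SL = ⌊$85,239/2⌋ = $42,619 → take DB $67,892. Book value $33,947.
Year 3 (final): $33,947 − $16,600 = $17,347. Book value $16,600.

$17,347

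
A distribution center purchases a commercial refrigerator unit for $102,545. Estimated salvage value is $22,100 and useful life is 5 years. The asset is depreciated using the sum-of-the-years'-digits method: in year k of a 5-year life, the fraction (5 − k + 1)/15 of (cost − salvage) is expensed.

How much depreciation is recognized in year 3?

$16,089

Depreciable base = $102,545 − $22,100 = $80,445.
Sum of the years' digits = 5+4+3+2+1 = 15.
Year 1: $80,445 × 5/15 = $26,815. Book value $75,730.
Year 2: $80,445 × 4/15 = $21,452. Book value $54,278.
Year 3: $80,445 × 3/15 = $16,089. Book value $38,189.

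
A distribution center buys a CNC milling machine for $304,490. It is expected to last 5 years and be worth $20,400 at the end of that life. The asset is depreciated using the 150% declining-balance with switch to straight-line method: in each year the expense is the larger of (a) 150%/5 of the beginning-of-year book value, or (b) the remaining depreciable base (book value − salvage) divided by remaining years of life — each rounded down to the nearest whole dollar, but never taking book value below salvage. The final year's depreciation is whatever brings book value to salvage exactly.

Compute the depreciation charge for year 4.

$42,020

Depreciable base = $304,490 − $20,400 = $284,090.
Year 1: DB = ⌊$304,490 × 150%/5⌋ = $91,347; SL = ⌊$284,090/5⌋ = $56,818 → take DB $91,347. Book value $213,143.
Year 2: DB = ⌊$213,143 × 150%/5⌋ = $63,942; SL = ⌊$192,743/4⌋ = $48,185 → take DB $63,942. Book value $149,201.
Year 3: DB = ⌊$149,201 × 150%/5⌋ = $44,760; SL = ⌊$128,801/3⌋ = $42,933 → take DB $44,760. Book value $104,441.
Year 4: DB = ⌊$104,441 × 150%/5⌋ = $31,332; SL = ⌊$84,041/2⌋ = $42,020 → take SL $42,020. Book value $62,421.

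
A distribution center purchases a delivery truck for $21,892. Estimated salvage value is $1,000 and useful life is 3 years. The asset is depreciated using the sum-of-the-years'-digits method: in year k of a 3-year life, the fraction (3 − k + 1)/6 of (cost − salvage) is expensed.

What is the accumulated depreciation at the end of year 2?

Depreciable base = $21,892 − $1,000 = $20,892.
Sum of the years' digits = 3+2+1 = 6.
Year 1: $20,892 × 3/6 = $10,446. Book value $11,446.
Year 2: $20,892 × 2/6 = $6,964. Book value $4,482.
Accumulated through year 2 = $21,892 − $4,482 = $17,410.

$17,410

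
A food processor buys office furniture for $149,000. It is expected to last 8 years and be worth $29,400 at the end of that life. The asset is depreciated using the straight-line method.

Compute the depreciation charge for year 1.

Depreciable base = $149,000 − $29,400 = $119,600.
Annual expense = $119,600 / 8 = $14,950.

$14,950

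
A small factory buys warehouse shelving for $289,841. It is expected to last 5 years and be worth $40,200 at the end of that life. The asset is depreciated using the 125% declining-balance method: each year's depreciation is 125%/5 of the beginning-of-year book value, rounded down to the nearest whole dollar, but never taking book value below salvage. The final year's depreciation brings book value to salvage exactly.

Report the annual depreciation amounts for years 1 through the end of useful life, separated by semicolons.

$72,460; $54,345; $40,759; $30,569; $51,508

Depreciable base = $289,841 − $40,200 = $249,641.
Year 1: ⌊$289,841 × 125%/5⌋ = $72,460. Book value $217,381.
Year 2: ⌊$217,381 × 125%/5⌋ = $54,345. Book value $163,036.
Year 3: ⌊$163,036 × 125%/5⌋ = $40,759. Book value $122,277.
Year 4: ⌊$122,277 × 125%/5⌋ = $30,569. Book value $91,708.
Year 5 (final): $91,708 − $40,200 = $51,508. Book value $40,200.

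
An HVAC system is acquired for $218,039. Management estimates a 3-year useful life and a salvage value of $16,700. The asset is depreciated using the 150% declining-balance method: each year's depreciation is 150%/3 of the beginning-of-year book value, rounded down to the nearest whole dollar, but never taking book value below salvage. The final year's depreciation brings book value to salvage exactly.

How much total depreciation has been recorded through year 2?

$163,529

Depreciable base = $218,039 − $16,700 = $201,339.
Year 1: ⌊$218,039 × 150%/3⌋ = $109,019. Book value $109,020.
Year 2: ⌊$109,020 × 150%/3⌋ = $54,510. Book value $54,510.
Accumulated through year 2 = $218,039 − $54,510 = $163,529.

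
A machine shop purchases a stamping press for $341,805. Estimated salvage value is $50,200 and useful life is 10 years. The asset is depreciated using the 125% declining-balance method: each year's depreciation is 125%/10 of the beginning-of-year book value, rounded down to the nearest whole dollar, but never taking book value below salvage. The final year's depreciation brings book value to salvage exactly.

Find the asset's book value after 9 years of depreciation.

Depreciable base = $341,805 − $50,200 = $291,605.
Year 1: ⌊$341,805 × 125%/10⌋ = $42,725. Book value $299,080.
Year 2: ⌊$299,080 × 125%/10⌋ = $37,385. Book value $261,695.
Year 3: ⌊$261,695 × 125%/10⌋ = $32,711. Book value $228,984.
Year 4: ⌊$228,984 × 125%/10⌋ = $28,623. Book value $200,361.
Year 5: ⌊$200,361 × 125%/10⌋ = $25,045. Book value $175,316.
Year 6: ⌊$175,316 × 125%/10⌋ = $21,914. Book value $153,402.
Year 7: ⌊$153,402 × 125%/10⌋ = $19,175. Book value $134,227.
Year 8: ⌊$134,227 × 125%/10⌋ = $16,778. Book value $117,449.
Year 9: ⌊$117,449 × 125%/10⌋ = $14,681. Book value $102,768.

$102,768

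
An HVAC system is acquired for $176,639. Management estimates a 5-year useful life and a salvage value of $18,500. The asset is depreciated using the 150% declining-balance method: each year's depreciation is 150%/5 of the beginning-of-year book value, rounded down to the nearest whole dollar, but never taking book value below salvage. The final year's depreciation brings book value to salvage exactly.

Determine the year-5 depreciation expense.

Depreciable base = $176,639 − $18,500 = $158,139.
Year 1: ⌊$176,639 × 150%/5⌋ = $52,991. Book value $123,648.
Year 2: ⌊$123,648 × 150%/5⌋ = $37,094. Book value $86,554.
Year 3: ⌊$86,554 × 150%/5⌋ = $25,966. Book value $60,588.
Year 4: ⌊$60,588 × 150%/5⌋ = $18,176. Book value $42,412.
Year 5 (final): $42,412 − $18,500 = $23,912. Book value $18,500.

$23,912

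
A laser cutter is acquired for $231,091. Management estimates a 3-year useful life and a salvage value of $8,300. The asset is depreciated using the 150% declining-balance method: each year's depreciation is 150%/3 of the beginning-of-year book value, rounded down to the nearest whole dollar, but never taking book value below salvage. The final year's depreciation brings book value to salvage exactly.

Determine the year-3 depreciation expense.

Depreciable base = $231,091 − $8,300 = $222,791.
Year 1: ⌊$231,091 × 150%/3⌋ = $115,545. Book value $115,546.
Year 2: ⌊$115,546 × 150%/3⌋ = $57,773. Book value $57,773.
Year 3 (final): $57,773 − $8,300 = $49,473. Book value $8,300.

$49,473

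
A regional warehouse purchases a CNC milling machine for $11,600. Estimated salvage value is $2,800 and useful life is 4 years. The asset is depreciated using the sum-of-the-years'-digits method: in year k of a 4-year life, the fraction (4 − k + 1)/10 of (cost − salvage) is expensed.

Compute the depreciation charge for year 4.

Depreciable base = $11,600 − $2,800 = $8,800.
Sum of the years' digits = 4+3+2+1 = 10.
Year 1: $8,800 × 4/10 = $3,520. Book value $8,080.
Year 2: $8,800 × 3/10 = $2,640. Book value $5,440.
Year 3: $8,800 × 2/10 = $1,760. Book value $3,680.
Year 4: $8,800 × 1/10 = $880. Book value $2,800.

$880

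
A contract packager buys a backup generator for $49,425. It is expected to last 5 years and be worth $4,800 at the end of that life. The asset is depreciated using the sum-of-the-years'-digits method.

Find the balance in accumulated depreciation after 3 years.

Depreciable base = $49,425 − $4,800 = $44,625.
Sum of the years' digits = 5+4+3+2+1 = 15.
Year 1: $44,625 × 5/15 = $14,875. Book value $34,550.
Year 2: $44,625 × 4/15 = $11,900. Book value $22,650.
Year 3: $44,625 × 3/15 = $8,925. Book value $13,725.
Accumulated through year 3 = $49,425 − $13,725 = $35,700.

$35,700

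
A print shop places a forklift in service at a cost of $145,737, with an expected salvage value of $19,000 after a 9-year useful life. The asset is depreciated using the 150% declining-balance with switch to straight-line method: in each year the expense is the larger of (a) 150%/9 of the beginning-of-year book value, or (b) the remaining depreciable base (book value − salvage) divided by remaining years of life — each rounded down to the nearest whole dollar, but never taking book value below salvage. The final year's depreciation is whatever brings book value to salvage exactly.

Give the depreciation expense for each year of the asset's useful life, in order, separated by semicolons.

$24,289; $20,241; $16,867; $14,056; $11,714; $9,892; $9,892; $9,893; $9,893

Depreciable base = $145,737 − $19,000 = $126,737.
Year 1: DB = ⌊$145,737 × 150%/9⌋ = $24,289; SL = ⌊$126,737/9⌋ = $14,081 → take DB $24,289. Book value $121,448.
Year 2: DB = ⌊$121,448 × 150%/9⌋ = $20,241; SL = ⌊$102,448/8⌋ = $12,806 → take DB $20,241. Book value $101,207.
Year 3: DB = ⌊$101,207 × 150%/9⌋ = $16,867; SL = ⌊$82,207/7⌋ = $11,743 → take DB $16,867. Book value $84,340.
Year 4: DB = ⌊$84,340 × 150%/9⌋ = $14,056; SL = ⌊$65,340/6⌋ = $10,890 → take DB $14,056. Book value $70,284.
Year 5: DB = ⌊$70,284 × 150%/9⌋ = $11,714; SL = ⌊$51,284/5⌋ = $10,256 → take DB $11,714. Book value $58,570.
Year 6: DB = ⌊$58,570 × 150%/9⌋ = $9,761; SL = ⌊$39,570/4⌋ = $9,892 → take SL $9,892. Book value $48,678.
Year 7: DB = ⌊$48,678 × 150%/9⌋ = $8,113; SL = ⌊$29,678/3⌋ = $9,892 → take SL $9,892. Book value $38,786.
Year 8: DB = ⌊$38,786 × 150%/9⌋ = $6,464; SL = ⌊$19,786/2⌋ = $9,893 → take SL $9,893. Book value $28,893.
Year 9 (final): $28,893 − $19,000 = $9,893. Book value $19,000.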